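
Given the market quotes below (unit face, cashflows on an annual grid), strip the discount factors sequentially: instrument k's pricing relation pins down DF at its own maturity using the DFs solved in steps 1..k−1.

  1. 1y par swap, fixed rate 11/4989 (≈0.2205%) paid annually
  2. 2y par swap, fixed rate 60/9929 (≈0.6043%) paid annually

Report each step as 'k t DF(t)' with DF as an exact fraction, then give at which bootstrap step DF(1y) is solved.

1 1 4989/5000
2 2 247/250
DF(1y) is solved at step 1

step 1 [1y] swap r/1=11/4989: DF=(1 − 11/4989·(0))/(1+11/4989) = 4989/5000 ≈ 0.997800
step 2 [2y] swap r/1=60/9929: DF=(1 − 60/9929·(0.997800))/(1+60/9929) = 247/250 ≈ 0.988000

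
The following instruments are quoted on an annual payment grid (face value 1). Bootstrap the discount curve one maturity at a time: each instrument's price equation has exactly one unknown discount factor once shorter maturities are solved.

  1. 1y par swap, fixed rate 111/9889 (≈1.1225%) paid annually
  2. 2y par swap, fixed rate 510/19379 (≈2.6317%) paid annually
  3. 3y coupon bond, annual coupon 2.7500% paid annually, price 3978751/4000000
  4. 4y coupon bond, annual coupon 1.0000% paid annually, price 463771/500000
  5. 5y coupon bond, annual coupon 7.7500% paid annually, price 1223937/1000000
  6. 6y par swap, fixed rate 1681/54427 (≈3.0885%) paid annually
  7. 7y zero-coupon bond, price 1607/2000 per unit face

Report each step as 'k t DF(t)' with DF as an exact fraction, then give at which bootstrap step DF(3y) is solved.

step 1 [1y] swap r/1=111/9889: DF=(1 − 111/9889·(0))/(1+111/9889) = 9889/10000 ≈ 0.988900
step 2 [2y] swap r/1=510/19379: DF=(1 − 510/19379·(0.988900))/(1+510/19379) = 949/1000 ≈ 0.949000
step 3 [3y] bond c/1=11/400: DF=(3978751/4000000 − 11/400·(0.988900+0.949000))/(1+11/400) = 4581/5000 ≈ 0.916200
step 4 [4y] bond c/1=1/100: DF=(463771/500000 − 1/100·(0.988900+0.949000+0.916200))/(1+1/100) = 8901/10000 ≈ 0.890100
step 5 [5y] bond c/1=31/400: DF=(1223937/1000000 − 31/400·(0.988900+0.949000+0.916200+0.890100))/(1+31/400) = 4333/5000 ≈ 0.866600
step 6 [6y] swap r/1=1681/54427: DF=(1 − 1681/54427·(0.988900+0.949000+0.916200+0.890100+0.866600))/(1+1681/54427) = 8319/10000 ≈ 0.831900
step 7 [7y] zero: DF = P = 1607/2000 ≈ 0.803500

1 1 9889/10000
2 2 949/1000
3 3 4581/5000
4 4 8901/10000
5 5 4333/5000
6 6 8319/10000
7 7 1607/2000
DF(3y) is solved at step 3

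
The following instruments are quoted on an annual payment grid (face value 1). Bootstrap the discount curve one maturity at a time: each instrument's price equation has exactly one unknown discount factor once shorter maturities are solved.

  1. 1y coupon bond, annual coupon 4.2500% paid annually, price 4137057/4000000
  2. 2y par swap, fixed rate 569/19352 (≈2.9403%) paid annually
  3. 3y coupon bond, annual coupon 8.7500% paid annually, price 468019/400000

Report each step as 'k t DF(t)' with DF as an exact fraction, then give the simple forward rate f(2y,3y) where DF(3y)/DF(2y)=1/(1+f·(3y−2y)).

step 1 [1y] bond c/1=17/400: DF=(4137057/4000000 − 17/400·(0))/(1+17/400) = 9921/10000 ≈ 0.992100
step 2 [2y] swap r/1=569/19352: DF=(1 − 569/19352·(0.992100))/(1+569/19352) = 9431/10000 ≈ 0.943100
step 3 [3y] bond c/1=7/80: DF=(468019/400000 − 7/80·(0.992100+0.943100))/(1+7/80) = 4601/5000 ≈ 0.920200

1 1 9921/10000
2 2 9431/10000
3 3 4601/5000
f(2y,3y) = ((9431/10000)/(4601/5000) − 1)/(1) = 229/9202 ≈ 2.4886%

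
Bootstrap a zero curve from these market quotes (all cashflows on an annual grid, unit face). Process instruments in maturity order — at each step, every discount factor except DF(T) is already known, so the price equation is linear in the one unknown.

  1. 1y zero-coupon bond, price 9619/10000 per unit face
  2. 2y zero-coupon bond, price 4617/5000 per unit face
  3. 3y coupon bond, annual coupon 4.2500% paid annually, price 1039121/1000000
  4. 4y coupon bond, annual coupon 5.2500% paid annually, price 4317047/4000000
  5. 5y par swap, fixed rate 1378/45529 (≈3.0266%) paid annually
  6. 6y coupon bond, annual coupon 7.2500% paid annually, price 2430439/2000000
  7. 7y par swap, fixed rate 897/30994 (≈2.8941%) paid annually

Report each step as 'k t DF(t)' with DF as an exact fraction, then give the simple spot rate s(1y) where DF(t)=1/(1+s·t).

1 1 9619/10000
2 2 4617/5000
3 3 9199/10000
4 4 1771/2000
5 5 4311/5000
6 6 8253/10000
7 7 4103/5000
s(1y) = (1/(9619/10000) − 1)/(1) = 381/9619 ≈ 3.9609%

step 1 [1y] zero: DF = P = 9619/10000 ≈ 0.961900
step 2 [2y] zero: DF = P = 4617/5000 ≈ 0.923400
step 3 [3y] bond c/1=17/400: DF=(1039121/1000000 − 17/400·(0.961900+0.923400))/(1+17/400) = 9199/10000 ≈ 0.919900
step 4 [4y] bond c/1=21/400: DF=(4317047/4000000 − 21/400·(0.961900+0.923400+0.919900))/(1+21/400) = 1771/2000 ≈ 0.885500
step 5 [5y] swap r/1=1378/45529: DF=(1 − 1378/45529·(0.961900+0.923400+0.919900+0.885500))/(1+1378/45529) = 4311/5000 ≈ 0.862200
step 6 [6y] bond c/1=29/400: DF=(2430439/2000000 − 29/400·(0.961900+0.923400+0.919900+0.885500+0.862200))/(1+29/400) = 8253/10000 ≈ 0.825300
step 7 [7y] swap r/1=897/30994: DF=(1 − 897/30994·(0.961900+0.923400+0.919900+0.885500+0.862200+0.825300))/(1+897/30994) = 4103/5000 ≈ 0.820600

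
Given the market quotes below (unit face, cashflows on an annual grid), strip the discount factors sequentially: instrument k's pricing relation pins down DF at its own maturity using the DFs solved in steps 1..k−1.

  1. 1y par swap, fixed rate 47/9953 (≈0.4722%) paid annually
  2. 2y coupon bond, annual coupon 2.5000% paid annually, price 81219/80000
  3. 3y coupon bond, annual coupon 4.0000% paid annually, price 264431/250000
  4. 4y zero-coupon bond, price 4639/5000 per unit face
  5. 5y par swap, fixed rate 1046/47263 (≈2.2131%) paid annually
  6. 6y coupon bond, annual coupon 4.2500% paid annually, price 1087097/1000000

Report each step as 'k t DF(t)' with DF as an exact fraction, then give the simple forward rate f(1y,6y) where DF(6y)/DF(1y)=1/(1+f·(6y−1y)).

1 1 9953/10000
2 2 4831/5000
3 3 1177/1250
4 4 4639/5000
5 5 4477/5000
6 6 8501/10000
f(1y,6y) = ((9953/10000)/(8501/10000) − 1)/(5) = 1452/42505 ≈ 3.4161%

step 1 [1y] swap r/1=47/9953: DF=(1 − 47/9953·(0))/(1+47/9953) = 9953/10000 ≈ 0.995300
step 2 [2y] bond c/1=1/40: DF=(81219/80000 − 1/40·(0.995300))/(1+1/40) = 4831/5000 ≈ 0.966200
step 3 [3y] bond c/1=1/25: DF=(264431/250000 − 1/25·(0.995300+0.966200))/(1+1/25) = 1177/1250 ≈ 0.941600
step 4 [4y] zero: DF = P = 4639/5000 ≈ 0.927800
step 5 [5y] swap r/1=1046/47263: DF=(1 − 1046/47263·(0.995300+0.966200+0.941600+0.927800))/(1+1046/47263) = 4477/5000 ≈ 0.895400
step 6 [6y] bond c/1=17/400: DF=(1087097/1000000 − 17/400·(0.995300+0.966200+0.941600+0.927800+0.895400))/(1+17/400) = 8501/10000 ≈ 0.850100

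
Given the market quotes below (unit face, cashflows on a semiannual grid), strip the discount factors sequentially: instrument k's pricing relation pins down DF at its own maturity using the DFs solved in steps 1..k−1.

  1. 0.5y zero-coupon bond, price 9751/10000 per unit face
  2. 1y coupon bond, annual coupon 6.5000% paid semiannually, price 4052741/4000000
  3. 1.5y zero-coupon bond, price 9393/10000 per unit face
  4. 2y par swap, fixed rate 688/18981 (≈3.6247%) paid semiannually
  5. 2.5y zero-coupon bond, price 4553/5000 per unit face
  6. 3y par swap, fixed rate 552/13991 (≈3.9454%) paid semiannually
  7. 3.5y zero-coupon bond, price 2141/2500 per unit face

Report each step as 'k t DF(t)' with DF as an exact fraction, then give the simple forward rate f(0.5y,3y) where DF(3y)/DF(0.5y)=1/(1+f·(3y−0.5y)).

1 1/2 9751/10000
2 1 4753/5000
3 3/2 9393/10000
4 2 582/625
5 5/2 4553/5000
6 3 556/625
7 7/2 2141/2500
f(0.5y,3y) = ((9751/10000)/(556/625) − 1)/(5/2) = 171/4448 ≈ 3.8444%

step 1 [0.5y] zero: DF = P = 9751/10000 ≈ 0.975100
step 2 [1y] bond c/2=13/400: DF=(4052741/4000000 − 13/400·(0.975100))/(1+13/400) = 4753/5000 ≈ 0.950600
step 3 [1.5y] zero: DF = P = 9393/10000 ≈ 0.939300
step 4 [2y] swap r/2=344/18981: DF=(1 − 344/18981·(0.975100+0.950600+0.939300))/(1+344/18981) = 582/625 ≈ 0.931200
step 5 [2.5y] zero: DF = P = 4553/5000 ≈ 0.910600
step 6 [3y] swap r/2=276/13991: DF=(1 − 276/13991·(0.975100+0.950600+0.939300+0.931200+0.910600))/(1+276/13991) = 556/625 ≈ 0.889600
step 7 [3.5y] zero: DF = P = 2141/2500 ≈ 0.856400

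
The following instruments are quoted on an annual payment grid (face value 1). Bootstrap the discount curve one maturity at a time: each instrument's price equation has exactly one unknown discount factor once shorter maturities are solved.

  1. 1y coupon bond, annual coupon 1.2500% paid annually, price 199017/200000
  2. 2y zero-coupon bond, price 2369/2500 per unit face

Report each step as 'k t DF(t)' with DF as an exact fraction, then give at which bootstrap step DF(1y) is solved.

step 1 [1y] bond c/1=1/80: DF=(199017/200000 − 1/80·(0))/(1+1/80) = 2457/2500 ≈ 0.982800
step 2 [2y] zero: DF = P = 2369/2500 ≈ 0.947600

1 1 2457/2500
2 2 2369/2500
DF(1y) is solved at step 1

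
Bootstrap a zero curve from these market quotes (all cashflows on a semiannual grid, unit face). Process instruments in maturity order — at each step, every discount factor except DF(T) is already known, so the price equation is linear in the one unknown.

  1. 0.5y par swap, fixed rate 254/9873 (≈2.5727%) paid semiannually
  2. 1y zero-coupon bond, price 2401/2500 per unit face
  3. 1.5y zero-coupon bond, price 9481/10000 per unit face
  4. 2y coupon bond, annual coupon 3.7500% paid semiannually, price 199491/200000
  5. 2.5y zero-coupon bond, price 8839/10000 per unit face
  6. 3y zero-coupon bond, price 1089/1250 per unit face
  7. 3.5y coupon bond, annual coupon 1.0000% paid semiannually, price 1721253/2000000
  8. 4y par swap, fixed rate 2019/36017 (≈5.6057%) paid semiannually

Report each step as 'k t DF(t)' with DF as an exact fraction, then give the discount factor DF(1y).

step 1 [0.5y] swap r/2=127/9873: DF=(1 − 127/9873·(0))/(1+127/9873) = 9873/10000 ≈ 0.987300
step 2 [1y] zero: DF = P = 2401/2500 ≈ 0.960400
step 3 [1.5y] zero: DF = P = 9481/10000 ≈ 0.948100
step 4 [2y] bond c/2=3/160: DF=(199491/200000 − 3/160·(0.987300+0.960400+0.948100))/(1+3/160) = 4629/5000 ≈ 0.925800
step 5 [2.5y] zero: DF = P = 8839/10000 ≈ 0.883900
step 6 [3y] zero: DF = P = 1089/1250 ≈ 0.871200
step 7 [3.5y] bond c/2=1/200: DF=(1721253/2000000 − 1/200·(0.987300+0.960400+0.948100+0.925800+0.883900+0.871200))/(1+1/200) = 4143/5000 ≈ 0.828600
step 8 [4y] swap r/2=2019/72034: DF=(1 − 2019/72034·(0.987300+0.960400+0.948100+0.925800+0.883900+0.871200+0.828600))/(1+2019/72034) = 7981/10000 ≈ 0.798100

1 1/2 9873/10000
2 1 2401/2500
3 3/2 9481/10000
4 2 4629/5000
5 5/2 8839/10000
6 3 1089/1250
7 7/2 4143/5000
8 4 7981/10000
DF(1y) = 2401/2500 ≈ 0.960400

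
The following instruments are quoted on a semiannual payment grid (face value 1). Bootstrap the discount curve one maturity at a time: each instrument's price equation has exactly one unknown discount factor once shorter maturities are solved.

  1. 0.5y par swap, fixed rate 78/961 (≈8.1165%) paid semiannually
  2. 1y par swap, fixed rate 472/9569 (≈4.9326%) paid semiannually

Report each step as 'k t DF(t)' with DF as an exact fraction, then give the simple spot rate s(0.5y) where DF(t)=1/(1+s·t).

step 1 [0.5y] swap r/2=39/961: DF=(1 − 39/961·(0))/(1+39/961) = 961/1000 ≈ 0.961000
step 2 [1y] swap r/2=236/9569: DF=(1 − 236/9569·(0.961000))/(1+236/9569) = 1191/1250 ≈ 0.952800

1 1/2 961/1000
2 1 1191/1250
s(0.5y) = (1/(961/1000) − 1)/(1/2) = 78/961 ≈ 8.1165%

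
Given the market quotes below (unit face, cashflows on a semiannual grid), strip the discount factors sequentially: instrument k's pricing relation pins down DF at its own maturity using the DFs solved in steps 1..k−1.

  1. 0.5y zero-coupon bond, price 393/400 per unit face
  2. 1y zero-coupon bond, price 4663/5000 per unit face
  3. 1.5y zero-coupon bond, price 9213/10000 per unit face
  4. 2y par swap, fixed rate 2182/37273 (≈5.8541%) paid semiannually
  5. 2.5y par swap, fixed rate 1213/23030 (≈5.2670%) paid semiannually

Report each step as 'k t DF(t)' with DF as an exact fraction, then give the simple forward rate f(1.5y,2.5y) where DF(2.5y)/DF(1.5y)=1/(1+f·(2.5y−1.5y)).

step 1 [0.5y] zero: DF = P = 393/400 ≈ 0.982500
step 2 [1y] zero: DF = P = 4663/5000 ≈ 0.932600
step 3 [1.5y] zero: DF = P = 9213/10000 ≈ 0.921300
step 4 [2y] swap r/2=1091/37273: DF=(1 − 1091/37273·(0.982500+0.932600+0.921300))/(1+1091/37273) = 8909/10000 ≈ 0.890900
step 5 [2.5y] swap r/2=1213/46060: DF=(1 − 1213/46060·(0.982500+0.932600+0.921300+0.890900))/(1+1213/46060) = 8787/10000 ≈ 0.878700

1 1/2 393/400
2 1 4663/5000
3 3/2 9213/10000
4 2 8909/10000
5 5/2 8787/10000
f(1.5y,2.5y) = ((9213/10000)/(8787/10000) − 1)/(1) = 142/2929 ≈ 4.8481%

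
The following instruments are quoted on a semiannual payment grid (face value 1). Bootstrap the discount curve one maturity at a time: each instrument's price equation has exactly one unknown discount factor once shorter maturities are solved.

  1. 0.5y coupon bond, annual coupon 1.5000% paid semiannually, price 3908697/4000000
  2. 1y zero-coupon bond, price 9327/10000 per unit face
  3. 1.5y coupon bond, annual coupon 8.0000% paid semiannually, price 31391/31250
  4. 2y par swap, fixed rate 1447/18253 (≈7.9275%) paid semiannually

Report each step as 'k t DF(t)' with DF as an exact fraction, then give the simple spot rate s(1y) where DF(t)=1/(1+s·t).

1 1/2 9699/10000
2 1 9327/10000
3 3/2 8927/10000
4 2 8553/10000
s(1y) = (1/(9327/10000) − 1)/(1) = 673/9327 ≈ 7.2156%

step 1 [0.5y] bond c/2=3/400: DF=(3908697/4000000 − 3/400·(0))/(1+3/400) = 9699/10000 ≈ 0.969900
step 2 [1y] zero: DF = P = 9327/10000 ≈ 0.932700
step 3 [1.5y] bond c/2=1/25: DF=(31391/31250 − 1/25·(0.969900+0.932700))/(1+1/25) = 8927/10000 ≈ 0.892700
step 4 [2y] swap r/2=1447/36506: DF=(1 − 1447/36506·(0.969900+0.932700+0.892700))/(1+1447/36506) = 8553/10000 ≈ 0.855300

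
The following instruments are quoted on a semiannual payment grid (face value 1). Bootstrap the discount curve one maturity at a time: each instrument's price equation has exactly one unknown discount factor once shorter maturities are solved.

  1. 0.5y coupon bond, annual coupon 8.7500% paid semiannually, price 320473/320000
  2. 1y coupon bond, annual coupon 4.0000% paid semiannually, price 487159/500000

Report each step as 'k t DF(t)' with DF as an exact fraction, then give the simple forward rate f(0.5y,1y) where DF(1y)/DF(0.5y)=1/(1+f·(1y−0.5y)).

1 1/2 1919/2000
2 1 2341/2500
f(0.5y,1y) = ((1919/2000)/(2341/2500) − 1)/(1/2) = 231/4682 ≈ 4.9338%

step 1 [0.5y] bond c/2=7/160: DF=(320473/320000 − 7/160·(0))/(1+7/160) = 1919/2000 ≈ 0.959500
step 2 [1y] bond c/2=1/50: DF=(487159/500000 − 1/50·(0.959500))/(1+1/50) = 2341/2500 ≈ 0.936400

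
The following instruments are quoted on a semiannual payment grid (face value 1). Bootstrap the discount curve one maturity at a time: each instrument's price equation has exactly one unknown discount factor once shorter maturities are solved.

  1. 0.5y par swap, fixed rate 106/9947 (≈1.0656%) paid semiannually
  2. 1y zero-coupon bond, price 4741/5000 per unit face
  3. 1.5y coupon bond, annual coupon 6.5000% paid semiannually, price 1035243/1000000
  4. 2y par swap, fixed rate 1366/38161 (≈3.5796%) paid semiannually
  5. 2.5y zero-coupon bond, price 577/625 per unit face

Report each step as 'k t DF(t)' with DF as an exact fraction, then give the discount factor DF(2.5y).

1 1/2 9947/10000
2 1 4741/5000
3 3/2 1883/2000
4 2 9317/10000
5 5/2 577/625
DF(2.5y) = 577/625 ≈ 0.923200

step 1 [0.5y] swap r/2=53/9947: DF=(1 − 53/9947·(0))/(1+53/9947) = 9947/10000 ≈ 0.994700
step 2 [1y] zero: DF = P = 4741/5000 ≈ 0.948200
step 3 [1.5y] bond c/2=13/400: DF=(1035243/1000000 − 13/400·(0.994700+0.948200))/(1+13/400) = 1883/2000 ≈ 0.941500
step 4 [2y] swap r/2=683/38161: DF=(1 − 683/38161·(0.994700+0.948200+0.941500))/(1+683/38161) = 9317/10000 ≈ 0.931700
step 5 [2.5y] zero: DF = P = 577/625 ≈ 0.923200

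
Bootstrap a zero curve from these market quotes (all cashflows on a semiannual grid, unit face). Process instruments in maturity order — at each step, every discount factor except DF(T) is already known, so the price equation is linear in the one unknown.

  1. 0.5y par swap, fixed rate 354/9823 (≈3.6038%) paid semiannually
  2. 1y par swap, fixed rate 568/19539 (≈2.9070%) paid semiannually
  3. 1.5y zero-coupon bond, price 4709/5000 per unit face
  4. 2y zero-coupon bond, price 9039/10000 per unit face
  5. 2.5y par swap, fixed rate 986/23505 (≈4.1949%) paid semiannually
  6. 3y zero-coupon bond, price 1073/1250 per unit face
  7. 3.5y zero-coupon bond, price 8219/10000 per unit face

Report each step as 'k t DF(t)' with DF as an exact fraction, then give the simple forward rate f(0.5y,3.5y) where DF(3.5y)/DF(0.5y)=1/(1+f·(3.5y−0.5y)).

1 1/2 9823/10000
2 1 2429/2500
3 3/2 4709/5000
4 2 9039/10000
5 5/2 4507/5000
6 3 1073/1250
7 7/2 8219/10000
f(0.5y,3.5y) = ((9823/10000)/(8219/10000) − 1)/(3) = 1604/24657 ≈ 6.5053%

step 1 [0.5y] swap r/2=177/9823: DF=(1 − 177/9823·(0))/(1+177/9823) = 9823/10000 ≈ 0.982300
step 2 [1y] swap r/2=284/19539: DF=(1 − 284/19539·(0.982300))/(1+284/19539) = 2429/2500 ≈ 0.971600
step 3 [1.5y] zero: DF = P = 4709/5000 ≈ 0.941800
step 4 [2y] zero: DF = P = 9039/10000 ≈ 0.903900
step 5 [2.5y] swap r/2=493/23505: DF=(1 − 493/23505·(0.982300+0.971600+0.941800+0.903900))/(1+493/23505) = 4507/5000 ≈ 0.901400
step 6 [3y] zero: DF = P = 1073/1250 ≈ 0.858400
step 7 [3.5y] zero: DF = P = 8219/10000 ≈ 0.821900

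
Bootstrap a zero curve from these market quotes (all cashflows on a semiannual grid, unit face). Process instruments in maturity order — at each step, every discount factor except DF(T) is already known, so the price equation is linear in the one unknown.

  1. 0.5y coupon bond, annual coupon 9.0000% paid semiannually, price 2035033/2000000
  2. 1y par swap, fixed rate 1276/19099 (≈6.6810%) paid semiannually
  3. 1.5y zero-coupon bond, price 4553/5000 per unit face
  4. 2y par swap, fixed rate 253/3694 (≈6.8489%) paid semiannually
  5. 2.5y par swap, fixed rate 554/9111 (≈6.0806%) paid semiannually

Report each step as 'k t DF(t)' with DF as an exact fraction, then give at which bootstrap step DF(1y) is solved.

1 1/2 9737/10000
2 1 4681/5000
3 3/2 4553/5000
4 2 1747/2000
5 5/2 1723/2000
DF(1y) is solved at step 2

step 1 [0.5y] bond c/2=9/200: DF=(2035033/2000000 − 9/200·(0))/(1+9/200) = 9737/10000 ≈ 0.973700
step 2 [1y] swap r/2=638/19099: DF=(1 − 638/19099·(0.973700))/(1+638/19099) = 4681/5000 ≈ 0.936200
step 3 [1.5y] zero: DF = P = 4553/5000 ≈ 0.910600
step 4 [2y] swap r/2=253/7388: DF=(1 − 253/7388·(0.973700+0.936200+0.910600))/(1+253/7388) = 1747/2000 ≈ 0.873500
step 5 [2.5y] swap r/2=277/9111: DF=(1 − 277/9111·(0.973700+0.936200+0.910600+0.873500))/(1+277/9111) = 1723/2000 ≈ 0.861500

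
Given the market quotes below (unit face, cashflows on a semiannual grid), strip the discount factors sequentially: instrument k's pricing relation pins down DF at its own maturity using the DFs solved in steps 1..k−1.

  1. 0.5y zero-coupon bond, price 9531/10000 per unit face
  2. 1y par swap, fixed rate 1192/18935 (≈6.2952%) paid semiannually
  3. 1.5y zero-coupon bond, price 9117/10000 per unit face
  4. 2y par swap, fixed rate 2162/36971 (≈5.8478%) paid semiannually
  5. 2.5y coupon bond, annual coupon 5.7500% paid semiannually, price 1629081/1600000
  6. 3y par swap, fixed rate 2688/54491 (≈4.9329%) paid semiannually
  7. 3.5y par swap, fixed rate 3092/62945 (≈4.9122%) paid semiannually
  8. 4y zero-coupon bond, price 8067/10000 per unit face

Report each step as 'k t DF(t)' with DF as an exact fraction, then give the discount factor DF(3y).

1 1/2 9531/10000
2 1 2351/2500
3 3/2 9117/10000
4 2 8919/10000
5 5/2 554/625
6 3 541/625
7 7/2 4227/5000
8 4 8067/10000
DF(3y) = 541/625 ≈ 0.865600

step 1 [0.5y] zero: DF = P = 9531/10000 ≈ 0.953100
step 2 [1y] swap r/2=596/18935: DF=(1 − 596/18935·(0.953100))/(1+596/18935) = 2351/2500 ≈ 0.940400
step 3 [1.5y] zero: DF = P = 9117/10000 ≈ 0.911700
step 4 [2y] swap r/2=1081/36971: DF=(1 − 1081/36971·(0.953100+0.940400+0.911700))/(1+1081/36971) = 8919/10000 ≈ 0.891900
step 5 [2.5y] bond c/2=23/800: DF=(1629081/1600000 − 23/800·(0.953100+0.940400+0.911700+0.891900))/(1+23/800) = 554/625 ≈ 0.886400
step 6 [3y] swap r/2=1344/54491: DF=(1 − 1344/54491·(0.953100+0.940400+0.911700+0.891900+0.886400))/(1+1344/54491) = 541/625 ≈ 0.865600
step 7 [3.5y] swap r/2=1546/62945: DF=(1 − 1546/62945·(0.953100+0.940400+0.911700+0.891900+0.886400+0.865600))/(1+1546/62945) = 4227/5000 ≈ 0.845400
step 8 [4y] zero: DF = P = 8067/10000 ≈ 0.806700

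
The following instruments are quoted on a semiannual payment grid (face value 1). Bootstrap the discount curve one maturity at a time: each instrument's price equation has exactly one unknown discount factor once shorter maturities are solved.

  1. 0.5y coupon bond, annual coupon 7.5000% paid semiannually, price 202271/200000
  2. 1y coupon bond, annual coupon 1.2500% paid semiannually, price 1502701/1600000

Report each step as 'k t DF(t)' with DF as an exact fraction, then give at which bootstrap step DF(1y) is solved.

step 1 [0.5y] bond c/2=3/80: DF=(202271/200000 − 3/80·(0))/(1+3/80) = 2437/2500 ≈ 0.974800
step 2 [1y] bond c/2=1/160: DF=(1502701/1600000 − 1/160·(0.974800))/(1+1/160) = 9273/10000 ≈ 0.927300

1 1/2 2437/2500
2 1 9273/10000
DF(1y) is solved at step 2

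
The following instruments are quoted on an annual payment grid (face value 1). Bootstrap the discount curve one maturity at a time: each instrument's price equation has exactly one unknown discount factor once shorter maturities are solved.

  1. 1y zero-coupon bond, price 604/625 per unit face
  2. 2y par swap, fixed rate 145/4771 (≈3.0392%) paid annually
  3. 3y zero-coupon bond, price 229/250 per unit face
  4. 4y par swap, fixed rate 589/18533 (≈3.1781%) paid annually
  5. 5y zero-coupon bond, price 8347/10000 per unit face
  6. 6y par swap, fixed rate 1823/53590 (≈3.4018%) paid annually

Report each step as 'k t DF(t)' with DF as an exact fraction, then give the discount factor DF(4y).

1 1 604/625
2 2 471/500
3 3 229/250
4 4 4411/5000
5 5 8347/10000
6 6 8177/10000
DF(4y) = 4411/5000 ≈ 0.882200

step 1 [1y] zero: DF = P = 604/625 ≈ 0.966400
step 2 [2y] swap r/1=145/4771: DF=(1 − 145/4771·(0.966400))/(1+145/4771) = 471/500 ≈ 0.942000
step 3 [3y] zero: DF = P = 229/250 ≈ 0.916000
step 4 [4y] swap r/1=589/18533: DF=(1 − 589/18533·(0.966400+0.942000+0.916000))/(1+589/18533) = 4411/5000 ≈ 0.882200
step 5 [5y] zero: DF = P = 8347/10000 ≈ 0.834700
step 6 [6y] swap r/1=1823/53590: DF=(1 − 1823/53590·(0.966400+0.942000+0.916000+0.882200+0.834700))/(1+1823/53590) = 8177/10000 ≈ 0.817700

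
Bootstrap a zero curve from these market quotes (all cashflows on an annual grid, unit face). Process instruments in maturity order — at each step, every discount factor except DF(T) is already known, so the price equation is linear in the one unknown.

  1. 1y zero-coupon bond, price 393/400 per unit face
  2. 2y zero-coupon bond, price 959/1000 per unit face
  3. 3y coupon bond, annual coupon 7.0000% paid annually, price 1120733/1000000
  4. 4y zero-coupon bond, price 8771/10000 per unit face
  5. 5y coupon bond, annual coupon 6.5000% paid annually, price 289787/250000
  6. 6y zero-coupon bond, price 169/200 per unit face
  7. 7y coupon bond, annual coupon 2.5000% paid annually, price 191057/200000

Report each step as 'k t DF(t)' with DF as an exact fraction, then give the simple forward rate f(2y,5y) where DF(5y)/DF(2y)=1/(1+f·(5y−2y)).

1 1 393/400
2 2 959/1000
3 3 2301/2500
4 4 8771/10000
5 5 4301/5000
6 6 169/200
7 7 999/1250
f(2y,5y) = ((959/1000)/(4301/5000) − 1)/(3) = 494/12903 ≈ 3.8286%

step 1 [1y] zero: DF = P = 393/400 ≈ 0.982500
step 2 [2y] zero: DF = P = 959/1000 ≈ 0.959000
step 3 [3y] bond c/1=7/100: DF=(1120733/1000000 − 7/100·(0.982500+0.959000))/(1+7/100) = 2301/2500 ≈ 0.920400
step 4 [4y] zero: DF = P = 8771/10000 ≈ 0.877100
step 5 [5y] bond c/1=13/200: DF=(289787/250000 − 13/200·(0.982500+0.959000+0.920400+0.877100))/(1+13/200) = 4301/5000 ≈ 0.860200
step 6 [6y] zero: DF = P = 169/200 ≈ 0.845000
step 7 [7y] bond c/1=1/40: DF=(191057/200000 − 1/40·(0.982500+0.959000+0.920400+0.877100+0.860200+0.845000))/(1+1/40) = 999/1250 ≈ 0.799200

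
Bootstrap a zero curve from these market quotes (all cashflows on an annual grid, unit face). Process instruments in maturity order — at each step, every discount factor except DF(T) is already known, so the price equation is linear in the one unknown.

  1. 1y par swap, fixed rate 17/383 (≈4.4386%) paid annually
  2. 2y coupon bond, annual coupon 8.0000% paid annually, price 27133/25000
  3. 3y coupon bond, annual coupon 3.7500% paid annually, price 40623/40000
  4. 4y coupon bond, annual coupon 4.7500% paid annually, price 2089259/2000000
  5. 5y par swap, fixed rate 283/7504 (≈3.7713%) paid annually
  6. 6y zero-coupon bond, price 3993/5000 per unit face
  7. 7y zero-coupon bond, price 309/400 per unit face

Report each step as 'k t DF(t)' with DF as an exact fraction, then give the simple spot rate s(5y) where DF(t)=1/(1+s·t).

step 1 [1y] swap r/1=17/383: DF=(1 − 17/383·(0))/(1+17/383) = 383/400 ≈ 0.957500
step 2 [2y] bond c/1=2/25: DF=(27133/25000 − 2/25·(0.957500))/(1+2/25) = 467/500 ≈ 0.934000
step 3 [3y] bond c/1=3/80: DF=(40623/40000 − 3/80·(0.957500+0.934000))/(1+3/80) = 1821/2000 ≈ 0.910500
step 4 [4y] bond c/1=19/400: DF=(2089259/2000000 − 19/400·(0.957500+0.934000+0.910500))/(1+19/400) = 4351/5000 ≈ 0.870200
step 5 [5y] swap r/1=283/7504: DF=(1 − 283/7504·(0.957500+0.934000+0.910500+0.870200))/(1+283/7504) = 4151/5000 ≈ 0.830200
step 6 [6y] zero: DF = P = 3993/5000 ≈ 0.798600
step 7 [7y] zero: DF = P = 309/400 ≈ 0.772500

1 1 383/400
2 2 467/500
3 3 1821/2000
4 4 4351/5000
5 5 4151/5000
6 6 3993/5000
7 7 309/400
s(5y) = (1/(4151/5000) − 1)/(5) = 849/20755 ≈ 4.0906%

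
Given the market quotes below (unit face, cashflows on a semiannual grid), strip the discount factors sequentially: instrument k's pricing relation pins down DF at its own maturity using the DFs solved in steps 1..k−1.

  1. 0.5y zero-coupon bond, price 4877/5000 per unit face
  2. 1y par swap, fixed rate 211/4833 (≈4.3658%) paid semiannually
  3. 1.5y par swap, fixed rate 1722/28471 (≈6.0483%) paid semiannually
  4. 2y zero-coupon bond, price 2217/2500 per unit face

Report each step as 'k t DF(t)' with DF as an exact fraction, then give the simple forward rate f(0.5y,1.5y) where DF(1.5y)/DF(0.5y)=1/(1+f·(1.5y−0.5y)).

step 1 [0.5y] zero: DF = P = 4877/5000 ≈ 0.975400
step 2 [1y] swap r/2=211/9666: DF=(1 − 211/9666·(0.975400))/(1+211/9666) = 4789/5000 ≈ 0.957800
step 3 [1.5y] swap r/2=861/28471: DF=(1 − 861/28471·(0.975400+0.957800))/(1+861/28471) = 9139/10000 ≈ 0.913900
step 4 [2y] zero: DF = P = 2217/2500 ≈ 0.886800

1 1/2 4877/5000
2 1 4789/5000
3 3/2 9139/10000
4 2 2217/2500
f(0.5y,1.5y) = ((4877/5000)/(9139/10000) − 1)/(1) = 615/9139 ≈ 6.7294%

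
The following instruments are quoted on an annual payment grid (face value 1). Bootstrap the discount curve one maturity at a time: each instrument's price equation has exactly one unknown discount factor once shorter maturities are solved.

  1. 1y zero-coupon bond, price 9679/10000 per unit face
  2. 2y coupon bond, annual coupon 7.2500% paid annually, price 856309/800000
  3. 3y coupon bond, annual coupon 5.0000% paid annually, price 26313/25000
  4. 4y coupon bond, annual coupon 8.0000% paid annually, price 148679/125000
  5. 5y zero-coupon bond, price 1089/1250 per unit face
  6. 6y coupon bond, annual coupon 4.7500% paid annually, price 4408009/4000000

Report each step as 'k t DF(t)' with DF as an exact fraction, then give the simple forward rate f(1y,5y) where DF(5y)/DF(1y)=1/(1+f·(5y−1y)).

1 1 9679/10000
2 2 4663/5000
3 3 9119/10000
4 4 893/1000
5 5 1089/1250
6 6 1689/2000
f(1y,5y) = ((9679/10000)/(1089/1250) − 1)/(4) = 967/34848 ≈ 2.7749%

step 1 [1y] zero: DF = P = 9679/10000 ≈ 0.967900
step 2 [2y] bond c/1=29/400: DF=(856309/800000 − 29/400·(0.967900))/(1+29/400) = 4663/5000 ≈ 0.932600
step 3 [3y] bond c/1=1/20: DF=(26313/25000 − 1/20·(0.967900+0.932600))/(1+1/20) = 9119/10000 ≈ 0.911900
step 4 [4y] bond c/1=2/25: DF=(148679/125000 − 2/25·(0.967900+0.932600+0.911900))/(1+2/25) = 893/1000 ≈ 0.893000
step 5 [5y] zero: DF = P = 1089/1250 ≈ 0.871200
step 6 [6y] bond c/1=19/400: DF=(4408009/4000000 − 19/400·(0.967900+0.932600+0.911900+0.893000+0.871200))/(1+19/400) = 1689/2000 ≈ 0.844500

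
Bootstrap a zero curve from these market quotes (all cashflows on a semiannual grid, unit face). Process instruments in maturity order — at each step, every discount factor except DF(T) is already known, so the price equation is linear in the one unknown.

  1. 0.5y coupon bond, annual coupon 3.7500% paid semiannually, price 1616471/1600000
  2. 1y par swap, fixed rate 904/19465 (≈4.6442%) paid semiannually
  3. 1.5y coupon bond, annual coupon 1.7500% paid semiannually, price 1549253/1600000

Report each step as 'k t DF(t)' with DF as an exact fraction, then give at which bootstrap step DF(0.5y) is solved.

1 1/2 9917/10000
2 1 2387/2500
3 3/2 943/1000
DF(0.5y) is solved at step 1

step 1 [0.5y] bond c/2=3/160: DF=(1616471/1600000 − 3/160·(0))/(1+3/160) = 9917/10000 ≈ 0.991700
step 2 [1y] swap r/2=452/19465: DF=(1 − 452/19465·(0.991700))/(1+452/19465) = 2387/2500 ≈ 0.954800
step 3 [1.5y] bond c/2=7/800: DF=(1549253/1600000 − 7/800·(0.991700+0.954800))/(1+7/800) = 943/1000 ≈ 0.943000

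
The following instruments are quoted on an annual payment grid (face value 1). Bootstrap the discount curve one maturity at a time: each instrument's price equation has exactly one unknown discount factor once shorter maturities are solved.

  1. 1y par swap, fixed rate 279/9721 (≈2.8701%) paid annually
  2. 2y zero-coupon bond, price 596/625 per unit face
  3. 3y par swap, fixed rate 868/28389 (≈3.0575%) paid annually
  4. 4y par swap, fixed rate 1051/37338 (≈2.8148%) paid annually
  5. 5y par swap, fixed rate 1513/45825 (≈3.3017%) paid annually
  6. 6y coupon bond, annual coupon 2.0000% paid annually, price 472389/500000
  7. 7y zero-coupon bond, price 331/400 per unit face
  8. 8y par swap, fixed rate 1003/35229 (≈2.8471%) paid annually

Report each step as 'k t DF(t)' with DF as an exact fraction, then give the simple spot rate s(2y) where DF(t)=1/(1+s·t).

step 1 [1y] swap r/1=279/9721: DF=(1 − 279/9721·(0))/(1+279/9721) = 9721/10000 ≈ 0.972100
step 2 [2y] zero: DF = P = 596/625 ≈ 0.953600
step 3 [3y] swap r/1=868/28389: DF=(1 − 868/28389·(0.972100+0.953600))/(1+868/28389) = 2283/2500 ≈ 0.913200
step 4 [4y] swap r/1=1051/37338: DF=(1 − 1051/37338·(0.972100+0.953600+0.913200))/(1+1051/37338) = 8949/10000 ≈ 0.894900
step 5 [5y] swap r/1=1513/45825: DF=(1 − 1513/45825·(0.972100+0.953600+0.913200+0.894900))/(1+1513/45825) = 8487/10000 ≈ 0.848700
step 6 [6y] bond c/1=1/50: DF=(472389/500000 − 1/50·(0.972100+0.953600+0.913200+0.894900+0.848700))/(1+1/50) = 2091/2500 ≈ 0.836400
step 7 [7y] zero: DF = P = 331/400 ≈ 0.827500
step 8 [8y] swap r/1=1003/35229: DF=(1 − 1003/35229·(0.972100+0.953600+0.913200+0.894900+0.848700+0.836400+0.827500))/(1+1003/35229) = 3997/5000 ≈ 0.799400

1 1 9721/10000
2 2 596/625
3 3 2283/2500
4 4 8949/10000
5 5 8487/10000
6 6 2091/2500
7 7 331/400
8 8 3997/5000
s(2y) = (1/(596/625) − 1)/(2) = 29/1192 ≈ 2.4329%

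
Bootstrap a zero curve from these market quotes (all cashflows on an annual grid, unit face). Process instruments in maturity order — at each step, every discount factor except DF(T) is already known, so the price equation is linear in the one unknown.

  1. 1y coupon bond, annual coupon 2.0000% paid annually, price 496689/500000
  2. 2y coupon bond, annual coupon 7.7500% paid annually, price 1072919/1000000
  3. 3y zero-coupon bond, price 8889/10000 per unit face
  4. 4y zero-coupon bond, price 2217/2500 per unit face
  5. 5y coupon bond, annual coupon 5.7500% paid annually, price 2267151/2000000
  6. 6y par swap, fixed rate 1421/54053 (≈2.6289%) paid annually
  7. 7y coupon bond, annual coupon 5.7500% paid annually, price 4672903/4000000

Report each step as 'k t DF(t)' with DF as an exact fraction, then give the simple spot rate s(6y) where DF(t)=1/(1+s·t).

step 1 [1y] bond c/1=1/50: DF=(496689/500000 − 1/50·(0))/(1+1/50) = 9739/10000 ≈ 0.973900
step 2 [2y] bond c/1=31/400: DF=(1072919/1000000 − 31/400·(0.973900))/(1+31/400) = 9257/10000 ≈ 0.925700
step 3 [3y] zero: DF = P = 8889/10000 ≈ 0.888900
step 4 [4y] zero: DF = P = 2217/2500 ≈ 0.886800
step 5 [5y] bond c/1=23/400: DF=(2267151/2000000 − 23/400·(0.973900+0.925700+0.888900+0.886800))/(1+23/400) = 8721/10000 ≈ 0.872100
step 6 [6y] swap r/1=1421/54053: DF=(1 − 1421/54053·(0.973900+0.925700+0.888900+0.886800+0.872100))/(1+1421/54053) = 8579/10000 ≈ 0.857900
step 7 [7y] bond c/1=23/400: DF=(4672903/4000000 − 23/400·(0.973900+0.925700+0.888900+0.886800+0.872100+0.857900))/(1+23/400) = 2027/2500 ≈ 0.810800

1 1 9739/10000
2 2 9257/10000
3 3 8889/10000
4 4 2217/2500
5 5 8721/10000
6 6 8579/10000
7 7 2027/2500
s(6y) = (1/(8579/10000) − 1)/(6) = 1421/51474 ≈ 2.7606%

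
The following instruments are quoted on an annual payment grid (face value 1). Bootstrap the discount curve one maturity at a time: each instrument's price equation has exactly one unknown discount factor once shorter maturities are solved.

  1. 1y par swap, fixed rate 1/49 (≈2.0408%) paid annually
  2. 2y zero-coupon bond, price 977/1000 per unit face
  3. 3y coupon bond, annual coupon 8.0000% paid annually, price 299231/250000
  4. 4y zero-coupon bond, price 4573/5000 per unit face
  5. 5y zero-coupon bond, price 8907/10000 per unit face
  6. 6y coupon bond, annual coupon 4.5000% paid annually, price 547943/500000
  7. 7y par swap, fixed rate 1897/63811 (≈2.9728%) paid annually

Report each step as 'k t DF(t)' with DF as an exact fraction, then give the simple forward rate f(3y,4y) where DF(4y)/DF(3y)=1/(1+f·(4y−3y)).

1 1 49/50
2 2 977/1000
3 3 9633/10000
4 4 4573/5000
5 5 8907/10000
6 6 2113/2500
7 7 8103/10000
f(3y,4y) = ((9633/10000)/(4573/5000) − 1)/(1) = 487/9146 ≈ 5.3247%

step 1 [1y] swap r/1=1/49: DF=(1 − 1/49·(0))/(1+1/49) = 49/50 ≈ 0.980000
step 2 [2y] zero: DF = P = 977/1000 ≈ 0.977000
step 3 [3y] bond c/1=2/25: DF=(299231/250000 − 2/25·(0.980000+0.977000))/(1+2/25) = 9633/10000 ≈ 0.963300
step 4 [4y] zero: DF = P = 4573/5000 ≈ 0.914600
step 5 [5y] zero: DF = P = 8907/10000 ≈ 0.890700
step 6 [6y] bond c/1=9/200: DF=(547943/500000 − 9/200·(0.980000+0.977000+0.963300+0.914600+0.890700))/(1+9/200) = 2113/2500 ≈ 0.845200
step 7 [7y] swap r/1=1897/63811: DF=(1 − 1897/63811·(0.980000+0.977000+0.963300+0.914600+0.890700+0.845200))/(1+1897/63811) = 8103/10000 ≈ 0.810300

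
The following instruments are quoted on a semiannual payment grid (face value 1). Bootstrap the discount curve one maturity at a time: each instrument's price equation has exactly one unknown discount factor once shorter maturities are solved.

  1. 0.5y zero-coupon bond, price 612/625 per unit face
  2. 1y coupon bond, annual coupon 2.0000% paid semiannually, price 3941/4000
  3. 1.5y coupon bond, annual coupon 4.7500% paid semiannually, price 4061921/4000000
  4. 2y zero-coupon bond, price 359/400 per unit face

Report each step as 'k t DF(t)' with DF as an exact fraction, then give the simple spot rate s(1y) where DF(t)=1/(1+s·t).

1 1/2 612/625
2 1 4829/5000
3 3/2 2367/2500
4 2 359/400
s(1y) = (1/(4829/5000) − 1)/(1) = 171/4829 ≈ 3.5411%

step 1 [0.5y] zero: DF = P = 612/625 ≈ 0.979200
step 2 [1y] bond c/2=1/100: DF=(3941/4000 − 1/100·(0.979200))/(1+1/100) = 4829/5000 ≈ 0.965800
step 3 [1.5y] bond c/2=19/800: DF=(4061921/4000000 − 19/800·(0.979200+0.965800))/(1+19/800) = 2367/2500 ≈ 0.946800
step 4 [2y] zero: DF = P = 359/400 ≈ 0.897500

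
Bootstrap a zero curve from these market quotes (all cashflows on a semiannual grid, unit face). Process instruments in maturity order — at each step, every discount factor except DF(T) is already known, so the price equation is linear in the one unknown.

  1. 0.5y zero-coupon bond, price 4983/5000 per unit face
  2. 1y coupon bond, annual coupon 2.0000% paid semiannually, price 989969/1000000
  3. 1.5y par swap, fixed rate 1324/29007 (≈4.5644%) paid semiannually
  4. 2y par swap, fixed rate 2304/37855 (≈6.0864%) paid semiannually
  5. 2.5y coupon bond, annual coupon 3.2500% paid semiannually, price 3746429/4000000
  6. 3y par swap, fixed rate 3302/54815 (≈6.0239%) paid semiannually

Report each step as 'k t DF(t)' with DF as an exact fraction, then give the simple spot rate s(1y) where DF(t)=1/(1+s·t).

1 1/2 4983/5000
2 1 9703/10000
3 3/2 4669/5000
4 2 553/625
5 5/2 8611/10000
6 3 8349/10000
s(1y) = (1/(9703/10000) − 1)/(1) = 297/9703 ≈ 3.0609%

step 1 [0.5y] zero: DF = P = 4983/5000 ≈ 0.996600
step 2 [1y] bond c/2=1/100: DF=(989969/1000000 − 1/100·(0.996600))/(1+1/100) = 9703/10000 ≈ 0.970300
step 3 [1.5y] swap r/2=662/29007: DF=(1 − 662/29007·(0.996600+0.970300))/(1+662/29007) = 4669/5000 ≈ 0.933800
step 4 [2y] swap r/2=1152/37855: DF=(1 − 1152/37855·(0.996600+0.970300+0.933800))/(1+1152/37855) = 553/625 ≈ 0.884800
step 5 [2.5y] bond c/2=13/800: DF=(3746429/4000000 − 13/800·(0.996600+0.970300+0.933800+0.884800))/(1+13/800) = 8611/10000 ≈ 0.861100
step 6 [3y] swap r/2=1651/54815: DF=(1 − 1651/54815·(0.996600+0.970300+0.933800+0.884800+0.861100))/(1+1651/54815) = 8349/10000 ≈ 0.834900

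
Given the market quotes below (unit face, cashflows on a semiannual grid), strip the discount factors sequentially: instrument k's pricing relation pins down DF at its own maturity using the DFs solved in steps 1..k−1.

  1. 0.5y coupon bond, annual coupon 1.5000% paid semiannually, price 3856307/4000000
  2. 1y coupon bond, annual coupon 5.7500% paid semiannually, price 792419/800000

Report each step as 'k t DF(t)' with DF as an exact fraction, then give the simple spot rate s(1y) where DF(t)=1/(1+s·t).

step 1 [0.5y] bond c/2=3/400: DF=(3856307/4000000 − 3/400·(0))/(1+3/400) = 9569/10000 ≈ 0.956900
step 2 [1y] bond c/2=23/800: DF=(792419/800000 − 23/800·(0.956900))/(1+23/800) = 9361/10000 ≈ 0.936100

1 1/2 9569/10000
2 1 9361/10000
s(1y) = (1/(9361/10000) − 1)/(1) = 639/9361 ≈ 6.8262%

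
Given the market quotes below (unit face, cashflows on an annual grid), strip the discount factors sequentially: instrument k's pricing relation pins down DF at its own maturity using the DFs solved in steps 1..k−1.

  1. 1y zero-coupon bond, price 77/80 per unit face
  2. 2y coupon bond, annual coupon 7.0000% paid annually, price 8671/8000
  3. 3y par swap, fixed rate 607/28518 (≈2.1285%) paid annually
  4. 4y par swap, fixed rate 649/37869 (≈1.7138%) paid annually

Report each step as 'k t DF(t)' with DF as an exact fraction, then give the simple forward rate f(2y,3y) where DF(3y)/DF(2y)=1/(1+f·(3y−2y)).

1 1 77/80
2 2 19/20
3 3 9393/10000
4 4 9351/10000
f(2y,3y) = ((19/20)/(9393/10000) − 1)/(1) = 107/9393 ≈ 1.1391%

step 1 [1y] zero: DF = P = 77/80 ≈ 0.962500
step 2 [2y] bond c/1=7/100: DF=(8671/8000 − 7/100·(0.962500))/(1+7/100) = 19/20 ≈ 0.950000
step 3 [3y] swap r/1=607/28518: DF=(1 − 607/28518·(0.962500+0.950000))/(1+607/28518) = 9393/10000 ≈ 0.939300
step 4 [4y] swap r/1=649/37869: DF=(1 − 649/37869·(0.962500+0.950000+0.939300))/(1+649/37869) = 9351/10000 ≈ 0.935100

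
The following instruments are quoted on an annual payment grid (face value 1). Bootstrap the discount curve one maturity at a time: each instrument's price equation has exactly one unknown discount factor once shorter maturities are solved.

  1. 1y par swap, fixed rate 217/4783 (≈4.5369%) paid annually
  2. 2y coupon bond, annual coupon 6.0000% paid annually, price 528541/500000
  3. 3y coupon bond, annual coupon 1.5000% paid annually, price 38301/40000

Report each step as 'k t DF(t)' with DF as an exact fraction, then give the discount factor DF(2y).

1 1 4783/5000
2 2 9431/10000
3 3 9153/10000
DF(2y) = 9431/10000 ≈ 0.943100

step 1 [1y] swap r/1=217/4783: DF=(1 − 217/4783·(0))/(1+217/4783) = 4783/5000 ≈ 0.956600
step 2 [2y] bond c/1=3/50: DF=(528541/500000 − 3/50·(0.956600))/(1+3/50) = 9431/10000 ≈ 0.943100
step 3 [3y] bond c/1=3/200: DF=(38301/40000 − 3/200·(0.956600+0.943100))/(1+3/200) = 9153/10000 ≈ 0.915300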